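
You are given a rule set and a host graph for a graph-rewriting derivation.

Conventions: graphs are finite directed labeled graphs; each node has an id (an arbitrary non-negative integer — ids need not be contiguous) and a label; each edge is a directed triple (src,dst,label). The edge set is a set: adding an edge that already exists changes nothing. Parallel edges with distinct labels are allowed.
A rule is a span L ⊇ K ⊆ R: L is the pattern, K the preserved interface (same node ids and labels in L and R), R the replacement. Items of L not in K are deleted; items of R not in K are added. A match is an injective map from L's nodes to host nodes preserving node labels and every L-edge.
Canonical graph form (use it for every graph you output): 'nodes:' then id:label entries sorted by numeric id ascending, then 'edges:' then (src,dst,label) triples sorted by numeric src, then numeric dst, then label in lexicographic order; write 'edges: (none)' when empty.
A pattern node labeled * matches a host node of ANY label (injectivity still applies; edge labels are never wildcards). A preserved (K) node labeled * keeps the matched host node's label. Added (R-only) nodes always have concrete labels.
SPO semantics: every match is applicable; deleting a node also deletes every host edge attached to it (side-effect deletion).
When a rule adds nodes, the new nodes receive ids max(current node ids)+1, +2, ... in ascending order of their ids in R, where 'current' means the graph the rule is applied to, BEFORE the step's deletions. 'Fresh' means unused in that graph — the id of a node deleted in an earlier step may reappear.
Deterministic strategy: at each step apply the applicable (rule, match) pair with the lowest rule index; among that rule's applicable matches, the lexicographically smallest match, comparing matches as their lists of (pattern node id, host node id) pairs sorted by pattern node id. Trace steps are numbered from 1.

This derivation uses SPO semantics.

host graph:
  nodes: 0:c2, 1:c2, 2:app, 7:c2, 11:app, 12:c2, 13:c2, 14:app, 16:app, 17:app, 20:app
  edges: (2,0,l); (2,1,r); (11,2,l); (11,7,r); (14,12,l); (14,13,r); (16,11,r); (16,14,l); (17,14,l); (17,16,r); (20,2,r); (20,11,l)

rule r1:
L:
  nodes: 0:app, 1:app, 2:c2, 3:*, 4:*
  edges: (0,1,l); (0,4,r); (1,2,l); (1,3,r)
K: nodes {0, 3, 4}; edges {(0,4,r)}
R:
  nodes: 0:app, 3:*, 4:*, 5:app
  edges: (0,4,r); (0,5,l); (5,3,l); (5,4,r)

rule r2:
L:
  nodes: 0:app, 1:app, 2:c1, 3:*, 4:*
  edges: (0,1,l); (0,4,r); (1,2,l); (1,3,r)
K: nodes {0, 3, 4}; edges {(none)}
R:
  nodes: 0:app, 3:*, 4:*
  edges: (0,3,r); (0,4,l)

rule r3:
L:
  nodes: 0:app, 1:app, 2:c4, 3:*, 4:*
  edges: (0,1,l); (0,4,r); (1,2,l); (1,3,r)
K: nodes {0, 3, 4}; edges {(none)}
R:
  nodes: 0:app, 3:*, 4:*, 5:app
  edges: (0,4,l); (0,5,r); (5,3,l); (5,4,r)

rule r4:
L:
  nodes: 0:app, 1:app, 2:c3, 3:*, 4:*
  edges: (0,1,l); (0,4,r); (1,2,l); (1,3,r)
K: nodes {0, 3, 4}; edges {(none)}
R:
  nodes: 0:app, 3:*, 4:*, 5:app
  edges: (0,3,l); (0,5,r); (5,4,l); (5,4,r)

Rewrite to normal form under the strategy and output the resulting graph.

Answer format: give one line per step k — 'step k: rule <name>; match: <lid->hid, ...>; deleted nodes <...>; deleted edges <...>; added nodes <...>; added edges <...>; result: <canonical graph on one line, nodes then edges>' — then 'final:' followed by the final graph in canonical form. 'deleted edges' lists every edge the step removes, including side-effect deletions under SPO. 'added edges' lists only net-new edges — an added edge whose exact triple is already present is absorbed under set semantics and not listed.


step 1: rule r1; match: 0->11, 1->2, 2->0, 3->1, 4->7; deleted nodes 0, 2; deleted edges (2,0,l); (2,1,r); (11,2,l); (20,2,r); added nodes 21; added edges (11,21,l); (21,1,l); (21,7,r); result: nodes: 1:c2, 7:c2, 11:app, 12:c2, 13:c2, 14:app, 16:app, 17:app, 20:app, 21:app edges: (11,7,r); (11,21,l); (14,12,l); (14,13,r); (16,11,r); (16,14,l); (17,14,l); (17,16,r); (20,11,l); (21,1,l); (21,7,r)
step 2: rule r1; match: 0->16, 1->14, 2->12, 3->13, 4->11; deleted nodes 12, 14; deleted edges (14,12,l); (14,13,r); (16,14,l); (17,14,l); added nodes 22; added edges (16,22,l); (22,11,r); (22,13,l); result: nodes: 1:c2, 7:c2, 11:app, 13:c2, 16:app, 17:app, 20:app, 21:app, 22:app edges: (11,7,r); (11,21,l); (16,11,r); (16,22,l); (17,16,r); (20,11,l); (21,1,l); (21,7,r); (22,11,r); (22,13,l)
final:
nodes: 1:c2, 7:c2, 11:app, 13:c2, 16:app, 17:app, 20:app, 21:app, 22:app
edges: (11,7,r); (11,21,l); (16,11,r); (16,22,l); (17,16,r); (20,11,l); (21,1,l); (21,7,r); (22,11,r); (22,13,l)


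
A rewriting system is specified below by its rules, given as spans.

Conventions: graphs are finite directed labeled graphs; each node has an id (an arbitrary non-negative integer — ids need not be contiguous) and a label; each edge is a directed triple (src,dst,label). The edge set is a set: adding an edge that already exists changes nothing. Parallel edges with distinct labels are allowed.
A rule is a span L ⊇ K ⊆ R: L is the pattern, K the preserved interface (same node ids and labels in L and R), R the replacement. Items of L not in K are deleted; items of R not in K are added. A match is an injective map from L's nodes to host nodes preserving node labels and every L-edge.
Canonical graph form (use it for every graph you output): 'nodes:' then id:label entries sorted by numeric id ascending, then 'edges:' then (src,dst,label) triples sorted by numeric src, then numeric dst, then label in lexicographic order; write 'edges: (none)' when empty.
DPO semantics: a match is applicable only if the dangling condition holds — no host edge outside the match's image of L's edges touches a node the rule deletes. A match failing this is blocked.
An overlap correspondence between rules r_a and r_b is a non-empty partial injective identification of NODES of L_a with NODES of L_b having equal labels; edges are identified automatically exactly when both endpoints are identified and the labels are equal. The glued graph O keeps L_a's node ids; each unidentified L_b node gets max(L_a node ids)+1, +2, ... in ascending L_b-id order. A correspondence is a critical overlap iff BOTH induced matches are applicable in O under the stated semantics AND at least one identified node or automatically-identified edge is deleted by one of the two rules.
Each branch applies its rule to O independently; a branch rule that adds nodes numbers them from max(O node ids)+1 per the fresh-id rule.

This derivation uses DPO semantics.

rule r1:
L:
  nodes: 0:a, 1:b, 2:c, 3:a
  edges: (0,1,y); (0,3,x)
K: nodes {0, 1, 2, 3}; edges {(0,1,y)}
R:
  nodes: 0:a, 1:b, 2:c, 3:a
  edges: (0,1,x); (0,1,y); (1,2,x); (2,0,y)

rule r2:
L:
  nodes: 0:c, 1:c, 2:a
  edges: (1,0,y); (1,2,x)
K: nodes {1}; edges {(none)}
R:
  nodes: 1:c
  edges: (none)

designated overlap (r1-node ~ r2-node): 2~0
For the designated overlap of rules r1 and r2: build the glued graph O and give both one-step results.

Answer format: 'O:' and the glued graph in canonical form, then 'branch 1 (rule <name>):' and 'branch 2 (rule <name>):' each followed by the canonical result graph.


O:
nodes: 0:a, 1:b, 2:c, 3:a, 4:c, 5:a
edges: (0,1,y); (0,3,x); (4,2,y); (4,5,x)
branch 1 (rule r1):
nodes: 0:a, 1:b, 2:c, 3:a, 4:c, 5:a
edges: (0,1,x); (0,1,y); (1,2,x); (2,0,y); (4,2,y); (4,5,x)
branch 2 (rule r2):
nodes: 0:a, 1:b, 3:a, 4:c
edges: (0,1,y); (0,3,x)


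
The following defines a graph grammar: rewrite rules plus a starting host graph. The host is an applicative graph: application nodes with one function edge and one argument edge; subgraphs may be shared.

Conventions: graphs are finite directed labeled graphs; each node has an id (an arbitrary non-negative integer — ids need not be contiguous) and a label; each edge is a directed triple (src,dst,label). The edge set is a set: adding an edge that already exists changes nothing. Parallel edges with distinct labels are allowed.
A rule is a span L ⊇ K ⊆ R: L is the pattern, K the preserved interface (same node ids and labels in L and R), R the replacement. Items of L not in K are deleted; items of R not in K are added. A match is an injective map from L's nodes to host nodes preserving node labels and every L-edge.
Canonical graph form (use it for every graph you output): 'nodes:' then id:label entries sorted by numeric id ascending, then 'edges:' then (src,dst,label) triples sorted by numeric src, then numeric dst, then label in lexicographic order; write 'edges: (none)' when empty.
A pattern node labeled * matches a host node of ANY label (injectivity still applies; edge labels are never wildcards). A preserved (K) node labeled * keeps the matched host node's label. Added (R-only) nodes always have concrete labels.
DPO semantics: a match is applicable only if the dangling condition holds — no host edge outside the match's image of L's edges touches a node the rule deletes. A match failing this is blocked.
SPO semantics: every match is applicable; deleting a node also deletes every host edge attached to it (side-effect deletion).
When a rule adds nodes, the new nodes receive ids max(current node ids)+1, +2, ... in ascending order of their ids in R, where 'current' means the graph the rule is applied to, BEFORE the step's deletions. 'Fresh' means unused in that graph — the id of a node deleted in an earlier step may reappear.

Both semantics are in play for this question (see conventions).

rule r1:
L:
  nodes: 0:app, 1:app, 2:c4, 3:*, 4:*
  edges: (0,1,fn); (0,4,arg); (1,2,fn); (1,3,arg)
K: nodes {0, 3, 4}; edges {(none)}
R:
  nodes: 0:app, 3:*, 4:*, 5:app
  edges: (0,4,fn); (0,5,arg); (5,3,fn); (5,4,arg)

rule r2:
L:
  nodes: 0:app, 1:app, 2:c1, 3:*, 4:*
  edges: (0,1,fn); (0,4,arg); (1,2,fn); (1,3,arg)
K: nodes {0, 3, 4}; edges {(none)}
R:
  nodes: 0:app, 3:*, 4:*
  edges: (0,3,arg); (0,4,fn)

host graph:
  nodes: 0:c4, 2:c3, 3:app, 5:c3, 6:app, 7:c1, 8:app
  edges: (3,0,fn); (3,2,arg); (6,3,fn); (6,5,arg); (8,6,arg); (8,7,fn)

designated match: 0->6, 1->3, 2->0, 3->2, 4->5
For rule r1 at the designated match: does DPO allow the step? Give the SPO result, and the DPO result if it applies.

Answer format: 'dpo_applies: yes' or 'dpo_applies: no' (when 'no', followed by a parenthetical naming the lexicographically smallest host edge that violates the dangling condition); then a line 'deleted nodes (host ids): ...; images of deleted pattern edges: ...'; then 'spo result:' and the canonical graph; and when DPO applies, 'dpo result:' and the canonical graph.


dpo_applies: yes
deleted nodes (host ids): 0, 3; images of deleted pattern edges: (3,0,fn); (3,2,arg); (6,3,fn); (6,5,arg)
spo result:
nodes: 2:c3, 5:c3, 6:app, 7:c1, 8:app, 9:app
edges: (6,5,fn); (6,9,arg); (8,6,arg); (8,7,fn); (9,2,fn); (9,5,arg)
dpo result:
nodes: 2:c3, 5:c3, 6:app, 7:c1, 8:app, 9:app
edges: (6,5,fn); (6,9,arg); (8,6,arg); (8,7,fn); (9,2,fn); (9,5,arg)


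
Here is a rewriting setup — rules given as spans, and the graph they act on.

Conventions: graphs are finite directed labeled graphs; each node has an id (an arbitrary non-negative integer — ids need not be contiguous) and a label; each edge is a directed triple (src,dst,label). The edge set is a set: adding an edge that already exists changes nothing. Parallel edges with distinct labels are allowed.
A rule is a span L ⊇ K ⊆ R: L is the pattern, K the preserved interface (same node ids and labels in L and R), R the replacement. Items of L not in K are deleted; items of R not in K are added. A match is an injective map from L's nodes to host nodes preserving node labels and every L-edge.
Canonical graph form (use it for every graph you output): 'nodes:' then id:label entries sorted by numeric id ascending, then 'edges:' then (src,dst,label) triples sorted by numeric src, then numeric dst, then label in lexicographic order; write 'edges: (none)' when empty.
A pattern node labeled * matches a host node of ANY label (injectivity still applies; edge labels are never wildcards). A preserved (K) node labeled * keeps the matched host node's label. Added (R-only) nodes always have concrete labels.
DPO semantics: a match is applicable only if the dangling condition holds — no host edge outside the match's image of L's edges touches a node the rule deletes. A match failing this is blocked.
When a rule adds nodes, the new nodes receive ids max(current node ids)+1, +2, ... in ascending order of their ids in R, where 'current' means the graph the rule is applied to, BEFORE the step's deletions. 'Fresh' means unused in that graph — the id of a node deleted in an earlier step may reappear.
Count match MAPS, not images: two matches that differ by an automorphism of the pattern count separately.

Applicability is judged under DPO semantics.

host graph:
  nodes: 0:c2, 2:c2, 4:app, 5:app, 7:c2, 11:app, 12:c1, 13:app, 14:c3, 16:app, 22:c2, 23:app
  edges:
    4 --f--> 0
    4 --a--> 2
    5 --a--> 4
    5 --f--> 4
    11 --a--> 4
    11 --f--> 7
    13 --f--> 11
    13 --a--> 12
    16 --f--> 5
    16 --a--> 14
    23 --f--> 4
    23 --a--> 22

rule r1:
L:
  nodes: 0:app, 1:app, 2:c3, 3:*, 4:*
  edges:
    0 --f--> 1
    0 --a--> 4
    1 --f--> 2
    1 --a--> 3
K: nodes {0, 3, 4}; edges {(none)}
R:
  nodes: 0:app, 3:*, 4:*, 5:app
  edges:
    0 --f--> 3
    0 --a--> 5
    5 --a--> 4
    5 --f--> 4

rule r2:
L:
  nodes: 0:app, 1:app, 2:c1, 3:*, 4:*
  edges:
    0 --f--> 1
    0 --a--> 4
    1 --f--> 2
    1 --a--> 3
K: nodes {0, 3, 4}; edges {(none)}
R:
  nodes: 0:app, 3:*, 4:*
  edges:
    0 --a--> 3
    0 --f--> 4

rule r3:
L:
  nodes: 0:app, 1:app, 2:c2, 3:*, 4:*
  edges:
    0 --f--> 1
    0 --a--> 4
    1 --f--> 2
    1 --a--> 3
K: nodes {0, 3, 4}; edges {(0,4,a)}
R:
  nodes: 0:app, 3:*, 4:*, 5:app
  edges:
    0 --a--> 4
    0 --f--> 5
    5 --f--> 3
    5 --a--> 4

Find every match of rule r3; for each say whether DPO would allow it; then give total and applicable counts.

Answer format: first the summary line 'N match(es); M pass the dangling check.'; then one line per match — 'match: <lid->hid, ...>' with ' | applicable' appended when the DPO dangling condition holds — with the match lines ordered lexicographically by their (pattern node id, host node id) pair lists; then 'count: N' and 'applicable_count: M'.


2 match(es); 1 pass the dangling check.
match: 0->13, 1->11, 2->7, 3->4, 4->12 | applicable
match: 0->23, 1->4, 2->0, 3->2, 4->22
count: 2
applicable_count: 1


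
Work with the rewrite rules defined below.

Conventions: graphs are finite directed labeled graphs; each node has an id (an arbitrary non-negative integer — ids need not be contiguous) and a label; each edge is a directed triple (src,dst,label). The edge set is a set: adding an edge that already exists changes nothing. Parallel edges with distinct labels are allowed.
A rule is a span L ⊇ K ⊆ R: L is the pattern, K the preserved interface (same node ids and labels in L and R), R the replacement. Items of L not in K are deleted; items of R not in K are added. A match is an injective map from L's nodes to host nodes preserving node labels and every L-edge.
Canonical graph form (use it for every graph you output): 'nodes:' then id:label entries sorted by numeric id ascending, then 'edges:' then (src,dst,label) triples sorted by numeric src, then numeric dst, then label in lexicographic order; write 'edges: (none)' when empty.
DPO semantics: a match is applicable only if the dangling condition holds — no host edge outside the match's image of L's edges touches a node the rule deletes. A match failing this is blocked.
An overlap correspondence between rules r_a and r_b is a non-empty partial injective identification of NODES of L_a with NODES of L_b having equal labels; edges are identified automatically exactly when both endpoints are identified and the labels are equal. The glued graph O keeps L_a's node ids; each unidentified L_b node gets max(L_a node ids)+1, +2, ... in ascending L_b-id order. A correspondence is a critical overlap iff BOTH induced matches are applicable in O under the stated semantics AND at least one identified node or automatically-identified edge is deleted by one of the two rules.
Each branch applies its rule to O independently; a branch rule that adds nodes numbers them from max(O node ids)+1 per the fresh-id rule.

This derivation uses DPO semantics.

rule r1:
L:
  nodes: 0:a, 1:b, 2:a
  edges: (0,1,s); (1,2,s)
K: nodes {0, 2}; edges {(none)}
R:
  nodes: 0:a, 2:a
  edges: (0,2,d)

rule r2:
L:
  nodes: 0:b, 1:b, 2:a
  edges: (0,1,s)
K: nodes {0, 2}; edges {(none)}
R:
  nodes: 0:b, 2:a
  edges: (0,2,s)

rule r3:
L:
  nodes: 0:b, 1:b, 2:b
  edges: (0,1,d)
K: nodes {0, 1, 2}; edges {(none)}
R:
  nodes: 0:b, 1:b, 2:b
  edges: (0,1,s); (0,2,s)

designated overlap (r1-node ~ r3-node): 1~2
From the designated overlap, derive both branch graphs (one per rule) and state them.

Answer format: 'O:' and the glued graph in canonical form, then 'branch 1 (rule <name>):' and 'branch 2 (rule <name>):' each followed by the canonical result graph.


O:
nodes: 0:a, 1:b, 2:a, 3:b, 4:b
edges: (0,1,s); (1,2,s); (3,4,d)
branch 1 (rule r1):
nodes: 0:a, 2:a, 3:b, 4:b
edges: (0,2,d); (3,4,d)
branch 2 (rule r3):
nodes: 0:a, 1:b, 2:a, 3:b, 4:b
edges: (0,1,s); (1,2,s); (3,1,s); (3,4,s)


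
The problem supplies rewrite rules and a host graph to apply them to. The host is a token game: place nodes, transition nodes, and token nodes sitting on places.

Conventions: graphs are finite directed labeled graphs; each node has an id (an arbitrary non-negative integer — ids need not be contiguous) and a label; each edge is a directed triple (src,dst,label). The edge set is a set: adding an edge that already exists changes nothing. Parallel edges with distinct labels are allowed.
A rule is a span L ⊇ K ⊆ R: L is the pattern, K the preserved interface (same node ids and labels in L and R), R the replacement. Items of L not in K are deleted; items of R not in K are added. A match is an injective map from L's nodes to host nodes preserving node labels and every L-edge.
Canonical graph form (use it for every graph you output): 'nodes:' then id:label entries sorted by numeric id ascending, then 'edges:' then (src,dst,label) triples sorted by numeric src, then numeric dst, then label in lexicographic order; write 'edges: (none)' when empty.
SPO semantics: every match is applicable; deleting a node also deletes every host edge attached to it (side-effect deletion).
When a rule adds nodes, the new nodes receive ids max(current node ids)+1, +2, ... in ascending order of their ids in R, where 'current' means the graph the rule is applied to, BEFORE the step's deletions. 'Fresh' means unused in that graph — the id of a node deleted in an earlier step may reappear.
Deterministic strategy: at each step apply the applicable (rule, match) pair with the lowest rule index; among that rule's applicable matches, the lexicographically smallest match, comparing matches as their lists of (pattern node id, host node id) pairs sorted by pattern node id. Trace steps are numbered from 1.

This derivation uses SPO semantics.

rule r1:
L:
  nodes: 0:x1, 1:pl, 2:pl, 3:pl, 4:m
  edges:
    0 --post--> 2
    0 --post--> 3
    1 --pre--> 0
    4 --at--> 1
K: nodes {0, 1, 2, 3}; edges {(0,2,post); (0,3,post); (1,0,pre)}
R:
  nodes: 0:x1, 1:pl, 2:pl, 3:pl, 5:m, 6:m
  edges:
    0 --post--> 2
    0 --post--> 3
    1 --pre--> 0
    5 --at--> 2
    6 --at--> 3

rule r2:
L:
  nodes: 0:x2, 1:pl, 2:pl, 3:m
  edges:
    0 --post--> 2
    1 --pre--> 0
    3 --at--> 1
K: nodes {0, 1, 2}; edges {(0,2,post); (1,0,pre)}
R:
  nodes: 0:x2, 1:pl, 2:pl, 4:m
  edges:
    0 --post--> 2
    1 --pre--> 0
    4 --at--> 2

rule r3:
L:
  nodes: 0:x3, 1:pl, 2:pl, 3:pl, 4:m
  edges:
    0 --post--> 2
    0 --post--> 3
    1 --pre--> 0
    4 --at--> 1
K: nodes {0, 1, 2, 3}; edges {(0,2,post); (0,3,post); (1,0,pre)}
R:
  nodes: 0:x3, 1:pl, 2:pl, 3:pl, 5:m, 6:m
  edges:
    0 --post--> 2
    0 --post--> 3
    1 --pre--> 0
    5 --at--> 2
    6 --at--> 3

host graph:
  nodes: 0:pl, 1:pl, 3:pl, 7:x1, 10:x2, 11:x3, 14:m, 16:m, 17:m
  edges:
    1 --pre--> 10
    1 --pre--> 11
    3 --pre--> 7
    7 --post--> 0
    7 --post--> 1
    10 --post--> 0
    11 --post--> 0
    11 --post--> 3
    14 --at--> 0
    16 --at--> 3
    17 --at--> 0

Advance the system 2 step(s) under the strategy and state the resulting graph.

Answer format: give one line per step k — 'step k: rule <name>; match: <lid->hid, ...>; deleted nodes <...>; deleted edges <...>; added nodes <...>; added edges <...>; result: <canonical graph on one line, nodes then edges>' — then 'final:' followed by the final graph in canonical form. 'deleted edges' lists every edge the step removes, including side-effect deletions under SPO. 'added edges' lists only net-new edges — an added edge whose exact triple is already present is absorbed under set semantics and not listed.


step 1: rule r1; match: 0->7, 1->3, 2->0, 3->1, 4->16; deleted nodes 16; deleted edges (16,3,at); added nodes 18, 19; added edges (18,0,at); (19,1,at); result: nodes: 0:pl, 1:pl, 3:pl, 7:x1, 10:x2, 11:x3, 14:m, 17:m, 18:m, 19:m edges: (1,10,pre); (1,11,pre); (3,7,pre); (7,0,post); (7,1,post); (10,0,post); (11,0,post); (11,3,post); (14,0,at); (17,0,at); (18,0,at); (19,1,at)
step 2: rule r2; match: 0->10, 1->1, 2->0, 3->19; deleted nodes 19; deleted edges (19,1,at); added nodes 20; added edges (20,0,at); result: nodes: 0:pl, 1:pl, 3:pl, 7:x1, 10:x2, 11:x3, 14:m, 17:m, 18:m, 20:m edges: (1,10,pre); (1,11,pre); (3,7,pre); (7,0,post); (7,1,post); (10,0,post); (11,0,post); (11,3,post); (14,0,at); (17,0,at); (18,0,at); (20,0,at)
final:
nodes: 0:pl, 1:pl, 3:pl, 7:x1, 10:x2, 11:x3, 14:m, 17:m, 18:m, 20:m
edges: (1,10,pre); (1,11,pre); (3,7,pre); (7,0,post); (7,1,post); (10,0,post); (11,0,post); (11,3,post); (14,0,at); (17,0,at); (18,0,at); (20,0,at)


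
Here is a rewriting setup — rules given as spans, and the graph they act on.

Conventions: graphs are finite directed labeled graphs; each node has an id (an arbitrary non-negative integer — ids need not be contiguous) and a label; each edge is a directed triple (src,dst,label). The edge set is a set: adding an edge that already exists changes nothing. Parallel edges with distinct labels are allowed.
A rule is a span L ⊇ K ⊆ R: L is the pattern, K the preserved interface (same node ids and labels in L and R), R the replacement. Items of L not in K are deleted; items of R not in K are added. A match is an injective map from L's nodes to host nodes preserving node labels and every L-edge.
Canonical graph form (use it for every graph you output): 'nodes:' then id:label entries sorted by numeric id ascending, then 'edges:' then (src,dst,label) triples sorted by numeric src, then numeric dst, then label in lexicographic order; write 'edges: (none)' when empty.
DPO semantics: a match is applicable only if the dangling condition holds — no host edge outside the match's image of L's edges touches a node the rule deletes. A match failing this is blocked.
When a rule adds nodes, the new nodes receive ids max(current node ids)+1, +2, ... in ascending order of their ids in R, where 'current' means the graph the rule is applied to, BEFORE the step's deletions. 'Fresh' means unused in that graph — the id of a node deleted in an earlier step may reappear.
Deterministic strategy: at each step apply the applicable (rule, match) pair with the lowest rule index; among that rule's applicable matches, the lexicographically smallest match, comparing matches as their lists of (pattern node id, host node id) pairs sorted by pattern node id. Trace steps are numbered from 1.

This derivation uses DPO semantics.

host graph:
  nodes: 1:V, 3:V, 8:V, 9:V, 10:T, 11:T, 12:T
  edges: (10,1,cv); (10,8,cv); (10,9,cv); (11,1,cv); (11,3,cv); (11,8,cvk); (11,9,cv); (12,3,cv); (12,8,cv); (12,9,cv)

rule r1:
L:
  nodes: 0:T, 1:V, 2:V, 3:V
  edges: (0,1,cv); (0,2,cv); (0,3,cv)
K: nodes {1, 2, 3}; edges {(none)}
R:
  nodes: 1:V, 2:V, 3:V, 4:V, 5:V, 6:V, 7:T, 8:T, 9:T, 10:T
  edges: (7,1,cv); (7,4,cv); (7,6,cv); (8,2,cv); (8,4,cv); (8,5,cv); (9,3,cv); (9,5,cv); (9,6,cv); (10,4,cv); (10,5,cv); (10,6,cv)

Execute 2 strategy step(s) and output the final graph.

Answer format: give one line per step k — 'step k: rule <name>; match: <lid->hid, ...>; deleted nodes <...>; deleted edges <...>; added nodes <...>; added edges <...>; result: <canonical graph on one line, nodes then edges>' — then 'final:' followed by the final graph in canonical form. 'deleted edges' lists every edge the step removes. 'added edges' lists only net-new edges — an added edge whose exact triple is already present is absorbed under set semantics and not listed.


step 1: rule r1; match: 0->10, 1->1, 2->8, 3->9; deleted nodes 10; deleted edges (10,1,cv); (10,8,cv); (10,9,cv); added nodes 13, 14, 15, 16, 17, 18, 19; added edges (16,1,cv); (16,13,cv); (16,15,cv); (17,8,cv); (17,13,cv); (17,14,cv); (18,9,cv); (18,14,cv); (18,15,cv); (19,13,cv); (19,14,cv); (19,15,cv); result: nodes: 1:V, 3:V, 8:V, 9:V, 11:T, 12:T, 13:V, 14:V, 15:V, 16:T, 17:T, 18:T, 19:T edges: (11,1,cv); (11,3,cv); (11,8,cvk); (11,9,cv); (12,3,cv); (12,8,cv); (12,9,cv); (16,1,cv); (16,13,cv); (16,15,cv); (17,8,cv); (17,13,cv); (17,14,cv); (18,9,cv); (18,14,cv); (18,15,cv); (19,13,cv); (19,14,cv); (19,15,cv)
step 2: rule r1; match: 0->12, 1->3, 2->8, 3->9; deleted nodes 12; deleted edges (12,3,cv); (12,8,cv); (12,9,cv); added nodes 20, 21, 22, 23, 24, 25, 26; added edges (23,3,cv); (23,20,cv); (23,22,cv); (24,8,cv); (24,20,cv); (24,21,cv); (25,9,cv); (25,21,cv); (25,22,cv); (26,20,cv); (26,21,cv); (26,22,cv); result: nodes: 1:V, 3:V, 8:V, 9:V, 11:T, 13:V, 14:V, 15:V, 16:T, 17:T, 18:T, 19:T, 20:V, 21:V, 22:V, 23:T, 24:T, 25:T, 26:T edges: (11,1,cv); (11,3,cv); (11,8,cvk); (11,9,cv); (16,1,cv); (16,13,cv); (16,15,cv); (17,8,cv); (17,13,cv); (17,14,cv); (18,9,cv); (18,14,cv); (18,15,cv); (19,13,cv); (19,14,cv); (19,15,cv); (23,3,cv); (23,20,cv); (23,22,cv); (24,8,cv); (24,20,cv); (24,21,cv); (25,9,cv); (25,21,cv); (25,22,cv); (26,20,cv); (26,21,cv); (26,22,cv)
final:
nodes: 1:V, 3:V, 8:V, 9:V, 11:T, 13:V, 14:V, 15:V, 16:T, 17:T, 18:T, 19:T, 20:V, 21:V, 22:V, 23:T, 24:T, 25:T, 26:T
edges: (11,1,cv); (11,3,cv); (11,8,cvk); (11,9,cv); (16,1,cv); (16,13,cv); (16,15,cv); (17,8,cv); (17,13,cv); (17,14,cv); (18,9,cv); (18,14,cv); (18,15,cv); (19,13,cv); (19,14,cv); (19,15,cv); (23,3,cv); (23,20,cv); (23,22,cv); (24,8,cv); (24,20,cv); (24,21,cv); (25,9,cv); (25,21,cv); (25,22,cv); (26,20,cv); (26,21,cv); (26,22,cv)


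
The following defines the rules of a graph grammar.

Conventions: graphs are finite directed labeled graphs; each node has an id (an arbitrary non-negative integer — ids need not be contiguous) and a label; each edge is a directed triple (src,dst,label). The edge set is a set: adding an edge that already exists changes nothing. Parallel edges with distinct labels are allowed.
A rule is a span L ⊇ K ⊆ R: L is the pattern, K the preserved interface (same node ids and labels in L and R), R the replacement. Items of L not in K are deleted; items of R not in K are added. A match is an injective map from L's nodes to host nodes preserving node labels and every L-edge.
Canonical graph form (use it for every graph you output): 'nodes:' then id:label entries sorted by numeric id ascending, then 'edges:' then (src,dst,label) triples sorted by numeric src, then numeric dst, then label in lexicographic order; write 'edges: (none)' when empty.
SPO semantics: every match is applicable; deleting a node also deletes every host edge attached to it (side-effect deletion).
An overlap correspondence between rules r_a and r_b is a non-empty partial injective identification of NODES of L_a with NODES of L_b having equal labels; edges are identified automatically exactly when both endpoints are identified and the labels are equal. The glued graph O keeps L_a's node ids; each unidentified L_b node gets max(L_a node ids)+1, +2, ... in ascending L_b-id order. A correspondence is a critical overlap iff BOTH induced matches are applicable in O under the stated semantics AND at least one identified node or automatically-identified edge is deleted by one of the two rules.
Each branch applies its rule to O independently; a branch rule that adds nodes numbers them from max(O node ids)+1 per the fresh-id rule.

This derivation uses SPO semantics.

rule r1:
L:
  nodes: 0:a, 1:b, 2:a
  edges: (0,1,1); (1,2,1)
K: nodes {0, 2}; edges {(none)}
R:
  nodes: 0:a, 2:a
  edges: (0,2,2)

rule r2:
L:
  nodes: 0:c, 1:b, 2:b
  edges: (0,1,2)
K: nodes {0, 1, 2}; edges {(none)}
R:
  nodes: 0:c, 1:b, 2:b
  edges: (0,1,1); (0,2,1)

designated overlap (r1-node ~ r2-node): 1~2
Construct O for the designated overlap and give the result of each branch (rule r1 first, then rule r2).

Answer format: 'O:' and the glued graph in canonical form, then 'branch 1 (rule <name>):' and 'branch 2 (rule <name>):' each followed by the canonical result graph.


O:
nodes: 0:a, 1:b, 2:a, 3:c, 4:b
edges: (0,1,1); (1,2,1); (3,4,2)
branch 1 (rule r1):
nodes: 0:a, 2:a, 3:c, 4:b
edges: (0,2,2); (3,4,2)
branch 2 (rule r2):
nodes: 0:a, 1:b, 2:a, 3:c, 4:b
edges: (0,1,1); (1,2,1); (3,1,1); (3,4,1)


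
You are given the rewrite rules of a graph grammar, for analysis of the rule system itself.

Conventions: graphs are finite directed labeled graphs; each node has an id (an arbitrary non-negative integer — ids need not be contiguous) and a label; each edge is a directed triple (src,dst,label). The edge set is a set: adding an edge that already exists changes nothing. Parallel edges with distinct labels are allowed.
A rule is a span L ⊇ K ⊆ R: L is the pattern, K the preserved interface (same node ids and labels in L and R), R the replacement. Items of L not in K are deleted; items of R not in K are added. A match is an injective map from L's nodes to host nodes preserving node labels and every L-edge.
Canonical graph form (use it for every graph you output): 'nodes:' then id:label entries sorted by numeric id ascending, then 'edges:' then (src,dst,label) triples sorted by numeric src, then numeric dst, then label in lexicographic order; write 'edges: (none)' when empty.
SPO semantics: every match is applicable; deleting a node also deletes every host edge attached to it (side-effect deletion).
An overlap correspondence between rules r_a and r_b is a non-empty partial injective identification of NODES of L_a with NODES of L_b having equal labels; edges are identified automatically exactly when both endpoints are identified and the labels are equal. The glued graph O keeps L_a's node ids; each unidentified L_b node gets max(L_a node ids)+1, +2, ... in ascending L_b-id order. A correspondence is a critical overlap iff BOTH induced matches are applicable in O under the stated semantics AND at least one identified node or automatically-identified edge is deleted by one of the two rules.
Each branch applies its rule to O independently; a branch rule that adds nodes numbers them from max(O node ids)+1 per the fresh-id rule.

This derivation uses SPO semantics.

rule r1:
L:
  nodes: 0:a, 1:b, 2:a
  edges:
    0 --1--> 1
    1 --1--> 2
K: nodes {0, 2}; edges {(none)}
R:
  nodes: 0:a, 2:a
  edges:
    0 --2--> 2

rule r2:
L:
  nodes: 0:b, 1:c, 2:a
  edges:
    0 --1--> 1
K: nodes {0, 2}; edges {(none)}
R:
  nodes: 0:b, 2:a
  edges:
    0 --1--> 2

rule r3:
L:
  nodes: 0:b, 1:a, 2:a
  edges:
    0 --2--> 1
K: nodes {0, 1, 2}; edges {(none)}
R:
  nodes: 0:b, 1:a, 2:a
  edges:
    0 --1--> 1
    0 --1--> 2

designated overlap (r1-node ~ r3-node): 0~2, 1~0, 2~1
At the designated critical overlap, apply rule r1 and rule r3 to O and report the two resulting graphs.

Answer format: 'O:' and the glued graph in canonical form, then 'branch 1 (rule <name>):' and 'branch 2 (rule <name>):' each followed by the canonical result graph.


O:
nodes: 0:a, 1:b, 2:a
edges: (0,1,1); (1,2,1); (1,2,2)
branch 1 (rule r1):
nodes: 0:a, 2:a
edges: (0,2,2)
branch 2 (rule r3):
nodes: 0:a, 1:b, 2:a
edges: (0,1,1); (1,0,1); (1,2,1)


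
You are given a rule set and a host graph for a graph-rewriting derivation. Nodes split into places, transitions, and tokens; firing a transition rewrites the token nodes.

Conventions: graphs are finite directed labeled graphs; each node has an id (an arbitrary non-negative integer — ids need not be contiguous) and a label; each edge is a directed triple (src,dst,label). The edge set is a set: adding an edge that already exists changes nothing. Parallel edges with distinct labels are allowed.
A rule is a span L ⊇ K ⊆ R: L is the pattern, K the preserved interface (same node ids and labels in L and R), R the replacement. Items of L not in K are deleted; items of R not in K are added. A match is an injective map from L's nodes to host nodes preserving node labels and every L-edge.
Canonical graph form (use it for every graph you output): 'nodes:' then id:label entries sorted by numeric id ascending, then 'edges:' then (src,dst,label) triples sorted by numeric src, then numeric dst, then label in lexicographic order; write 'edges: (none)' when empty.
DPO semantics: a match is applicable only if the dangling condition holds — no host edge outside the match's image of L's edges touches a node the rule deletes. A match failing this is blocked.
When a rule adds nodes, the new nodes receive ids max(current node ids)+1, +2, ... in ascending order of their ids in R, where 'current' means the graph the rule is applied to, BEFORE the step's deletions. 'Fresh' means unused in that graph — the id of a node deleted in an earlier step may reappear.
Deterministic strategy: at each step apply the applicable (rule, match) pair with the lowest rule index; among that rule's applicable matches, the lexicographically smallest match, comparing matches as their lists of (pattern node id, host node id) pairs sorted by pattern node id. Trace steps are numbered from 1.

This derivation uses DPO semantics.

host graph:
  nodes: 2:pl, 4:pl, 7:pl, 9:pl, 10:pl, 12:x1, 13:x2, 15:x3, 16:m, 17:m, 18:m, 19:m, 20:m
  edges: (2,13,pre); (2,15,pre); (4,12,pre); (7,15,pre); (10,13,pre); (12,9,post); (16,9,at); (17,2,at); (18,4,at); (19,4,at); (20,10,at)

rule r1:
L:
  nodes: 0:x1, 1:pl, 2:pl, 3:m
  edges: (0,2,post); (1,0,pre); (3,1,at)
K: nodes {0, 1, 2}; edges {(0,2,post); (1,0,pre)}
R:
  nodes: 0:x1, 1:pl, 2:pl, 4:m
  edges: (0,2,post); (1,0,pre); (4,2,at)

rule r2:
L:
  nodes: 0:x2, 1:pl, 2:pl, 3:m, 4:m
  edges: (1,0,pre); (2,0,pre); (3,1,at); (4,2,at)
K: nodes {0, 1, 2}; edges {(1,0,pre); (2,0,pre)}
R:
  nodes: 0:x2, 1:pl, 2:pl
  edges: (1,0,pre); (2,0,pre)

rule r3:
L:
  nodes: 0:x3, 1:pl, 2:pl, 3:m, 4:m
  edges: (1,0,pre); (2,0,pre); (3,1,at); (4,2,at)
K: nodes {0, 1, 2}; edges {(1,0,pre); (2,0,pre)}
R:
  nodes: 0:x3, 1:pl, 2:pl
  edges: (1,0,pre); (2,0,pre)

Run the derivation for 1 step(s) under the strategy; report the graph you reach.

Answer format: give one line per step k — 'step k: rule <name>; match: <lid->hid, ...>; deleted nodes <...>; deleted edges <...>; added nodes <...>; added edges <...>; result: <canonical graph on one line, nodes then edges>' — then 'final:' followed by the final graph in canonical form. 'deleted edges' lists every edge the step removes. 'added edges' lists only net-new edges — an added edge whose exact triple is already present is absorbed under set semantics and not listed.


step 1: rule r1; match: 0->12, 1->4, 2->9, 3->18; deleted nodes 18; deleted edges (18,4,at); added nodes 21; added edges (21,9,at); result: nodes: 2:pl, 4:pl, 7:pl, 9:pl, 10:pl, 12:x1, 13:x2, 15:x3, 16:m, 17:m, 19:m, 20:m, 21:m edges: (2,13,pre); (2,15,pre); (4,12,pre); (7,15,pre); (10,13,pre); (12,9,post); (16,9,at); (17,2,at); (19,4,at); (20,10,at); (21,9,at)
final:
nodes: 2:pl, 4:pl, 7:pl, 9:pl, 10:pl, 12:x1, 13:x2, 15:x3, 16:m, 17:m, 19:m, 20:m, 21:m
edges: (2,13,pre); (2,15,pre); (4,12,pre); (7,15,pre); (10,13,pre); (12,9,post); (16,9,at); (17,2,at); (19,4,at); (20,10,at); (21,9,at)


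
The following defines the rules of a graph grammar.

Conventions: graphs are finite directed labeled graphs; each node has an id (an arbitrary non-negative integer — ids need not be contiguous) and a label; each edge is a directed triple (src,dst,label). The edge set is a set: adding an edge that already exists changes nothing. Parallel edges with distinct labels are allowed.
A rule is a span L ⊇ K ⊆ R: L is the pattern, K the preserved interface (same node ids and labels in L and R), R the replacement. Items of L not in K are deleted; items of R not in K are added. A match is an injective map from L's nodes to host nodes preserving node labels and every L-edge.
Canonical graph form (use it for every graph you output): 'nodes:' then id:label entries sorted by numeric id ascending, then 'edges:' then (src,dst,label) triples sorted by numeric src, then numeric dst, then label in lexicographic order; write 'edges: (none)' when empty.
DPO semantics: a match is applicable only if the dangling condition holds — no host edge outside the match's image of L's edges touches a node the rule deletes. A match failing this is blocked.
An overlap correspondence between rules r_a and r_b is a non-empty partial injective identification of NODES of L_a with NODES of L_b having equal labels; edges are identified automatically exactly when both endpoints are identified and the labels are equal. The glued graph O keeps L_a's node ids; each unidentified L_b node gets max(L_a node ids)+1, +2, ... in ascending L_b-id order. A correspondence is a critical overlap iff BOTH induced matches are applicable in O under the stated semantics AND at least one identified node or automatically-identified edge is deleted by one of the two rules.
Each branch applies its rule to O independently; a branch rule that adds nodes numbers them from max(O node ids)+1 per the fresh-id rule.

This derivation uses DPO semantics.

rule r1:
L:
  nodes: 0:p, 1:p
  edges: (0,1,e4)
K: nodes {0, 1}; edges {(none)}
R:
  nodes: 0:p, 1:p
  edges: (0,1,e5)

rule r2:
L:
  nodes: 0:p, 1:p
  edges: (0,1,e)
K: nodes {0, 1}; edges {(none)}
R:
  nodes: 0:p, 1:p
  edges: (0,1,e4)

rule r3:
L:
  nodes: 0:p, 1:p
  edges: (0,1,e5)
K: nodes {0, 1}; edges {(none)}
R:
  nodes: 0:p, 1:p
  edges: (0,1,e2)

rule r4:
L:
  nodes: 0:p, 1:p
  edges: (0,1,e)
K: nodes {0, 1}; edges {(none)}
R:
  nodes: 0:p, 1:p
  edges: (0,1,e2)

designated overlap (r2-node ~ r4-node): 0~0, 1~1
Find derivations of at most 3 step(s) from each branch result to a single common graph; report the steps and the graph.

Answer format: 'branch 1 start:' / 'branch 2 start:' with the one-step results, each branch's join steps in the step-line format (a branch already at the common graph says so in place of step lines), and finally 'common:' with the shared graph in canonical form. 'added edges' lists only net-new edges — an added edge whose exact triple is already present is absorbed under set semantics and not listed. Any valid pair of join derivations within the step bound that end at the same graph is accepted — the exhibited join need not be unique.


branch 1 start:
nodes: 0:p, 1:p
edges: (0,1,e4)
branch 2 start:
nodes: 0:p, 1:p
edges: (0,1,e2)
branch 1 step 1: rule r1; match: 0->0, 1->1; deleted nodes (none); deleted edges (0,1,e4); added nodes (none); added edges (0,1,e5); result: nodes: 0:p, 1:p edges: (0,1,e5)
branch 1 step 2: rule r3; match: 0->0, 1->1; deleted nodes (none); deleted edges (0,1,e5); added nodes (none); added edges (0,1,e2); result: nodes: 0:p, 1:p edges: (0,1,e2)
branch 2: already at the common graph (0 steps)
common:
nodes: 0:p, 1:p
edges: (0,1,e2)


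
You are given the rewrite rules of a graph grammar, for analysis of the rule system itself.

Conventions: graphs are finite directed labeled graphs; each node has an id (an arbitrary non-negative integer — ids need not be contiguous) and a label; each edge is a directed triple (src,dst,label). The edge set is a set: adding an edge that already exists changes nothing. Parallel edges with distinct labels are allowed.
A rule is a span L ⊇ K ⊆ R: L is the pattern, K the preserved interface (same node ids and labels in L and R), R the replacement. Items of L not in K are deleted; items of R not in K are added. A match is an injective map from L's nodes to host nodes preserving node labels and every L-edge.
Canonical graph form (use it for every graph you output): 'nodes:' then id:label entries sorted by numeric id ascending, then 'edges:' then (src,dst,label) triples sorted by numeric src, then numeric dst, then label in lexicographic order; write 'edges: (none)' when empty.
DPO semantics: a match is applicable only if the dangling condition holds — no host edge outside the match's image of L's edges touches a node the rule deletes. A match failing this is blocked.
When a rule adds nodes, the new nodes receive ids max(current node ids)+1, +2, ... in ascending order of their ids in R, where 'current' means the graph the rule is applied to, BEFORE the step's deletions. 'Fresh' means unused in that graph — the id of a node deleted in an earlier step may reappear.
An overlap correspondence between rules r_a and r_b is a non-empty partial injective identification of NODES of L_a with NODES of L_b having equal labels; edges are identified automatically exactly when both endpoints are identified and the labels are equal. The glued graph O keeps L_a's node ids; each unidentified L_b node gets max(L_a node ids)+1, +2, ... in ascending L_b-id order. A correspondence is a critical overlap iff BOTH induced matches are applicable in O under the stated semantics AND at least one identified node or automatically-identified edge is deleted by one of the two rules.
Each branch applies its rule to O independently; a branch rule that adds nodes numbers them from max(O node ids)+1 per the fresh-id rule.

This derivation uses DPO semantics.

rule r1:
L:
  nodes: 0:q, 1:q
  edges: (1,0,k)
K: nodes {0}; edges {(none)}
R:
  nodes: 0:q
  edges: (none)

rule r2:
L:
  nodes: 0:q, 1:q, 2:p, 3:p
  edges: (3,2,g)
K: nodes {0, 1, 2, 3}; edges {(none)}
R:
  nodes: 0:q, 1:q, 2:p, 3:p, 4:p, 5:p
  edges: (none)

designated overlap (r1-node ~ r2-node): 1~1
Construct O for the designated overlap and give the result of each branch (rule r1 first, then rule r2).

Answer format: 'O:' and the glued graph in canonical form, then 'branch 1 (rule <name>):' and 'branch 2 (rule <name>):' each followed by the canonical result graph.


O:
nodes: 0:q, 1:q, 2:q, 3:p, 4:p
edges: (1,0,k); (4,3,g)
branch 1 (rule r1):
nodes: 0:q, 2:q, 3:p, 4:p
edges: (4,3,g)
branch 2 (rule r2):
nodes: 0:q, 1:q, 2:q, 3:p, 4:p, 5:p, 6:p
edges: (1,0,k)
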